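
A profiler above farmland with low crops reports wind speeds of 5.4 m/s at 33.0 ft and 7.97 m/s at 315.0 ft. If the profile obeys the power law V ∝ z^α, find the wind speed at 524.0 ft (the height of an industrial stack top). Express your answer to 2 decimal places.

8.70 m/s

First find α: α = ln(V₂/V₁)/ln(z₂/z₁) = ln(7.97/5.4)/ln(315.0/33.0) = 0.38929/2.25607 = 0.1726
Extrapolate from 315.0 ft to 524.0 ft: V₃ = 7.97 × (524.0/315.0)^0.1726 = 7.97 × 1.0918 = 8.7015 m/s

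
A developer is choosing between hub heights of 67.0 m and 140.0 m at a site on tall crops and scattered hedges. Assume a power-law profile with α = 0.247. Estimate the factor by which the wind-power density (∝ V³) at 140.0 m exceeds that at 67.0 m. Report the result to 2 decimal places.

Speed ratio: V_B/V_A = (z_B/z_A)^α = (140.0/67.0)^0.247 = (2.0896)^0.247 = 1.19965
Power-density ratio: P_B/P_A = (V_B/V_A)³ = (1.19965)³ = 1.72647

1.73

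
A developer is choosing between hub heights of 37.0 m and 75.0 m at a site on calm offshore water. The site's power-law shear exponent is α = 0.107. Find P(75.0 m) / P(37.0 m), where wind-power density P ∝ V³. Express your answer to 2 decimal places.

Speed ratio: V_B/V_A = (z_B/z_A)^α = (75.0/37.0)^0.107 = (2.0270)^0.107 = 1.07853
Power-density ratio: P_B/P_A = (V_B/V_A)³ = (1.07853)³ = 1.25459

1.25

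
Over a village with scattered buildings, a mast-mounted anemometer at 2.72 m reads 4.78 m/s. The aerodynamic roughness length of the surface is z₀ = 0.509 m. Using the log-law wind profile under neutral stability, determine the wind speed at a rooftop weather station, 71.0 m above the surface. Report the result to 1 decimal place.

14.1 m/s

Log law: V(z) ∝ ln(z/z₀), so V₂/V₁ = ln(z₂/z₀) / ln(z₁/z₀).
ln(71.0/0.509) = 4.9380, ln(2.72/0.509) = 1.6759
V₂ = 4.78 × 4.9380/1.6759 = 4.78 × 2.9464 = 14.0838 m/s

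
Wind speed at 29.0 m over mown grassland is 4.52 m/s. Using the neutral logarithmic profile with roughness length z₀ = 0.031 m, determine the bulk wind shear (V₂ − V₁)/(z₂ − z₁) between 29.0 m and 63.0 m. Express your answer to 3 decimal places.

Log law: V₂ = V₁ · ln(z₂/z₀)/ln(z₁/z₀) = 4.52 × 7.6169/6.8411 = 5.0326 m/s
ΔV/Δz = (5.0326 − 4.52)/(63.0 − 29.0) = 0.5126/34.0000 = 0.01508 m/s/m

0.015 m/s/m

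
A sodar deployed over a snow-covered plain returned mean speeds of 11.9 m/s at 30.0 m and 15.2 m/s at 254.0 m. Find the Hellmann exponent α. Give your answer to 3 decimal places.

α ≈ 0.115

Power law: V₂/V₁ = (z₂/z₁)^α ⇒ α = ln(V₂/V₁) / ln(z₂/z₁)
α = ln(15.2/11.9) / ln(254.0/30.0) = ln(1.2773) / ln(8.4667)
  = 0.24476 / 2.13614 = 0.11458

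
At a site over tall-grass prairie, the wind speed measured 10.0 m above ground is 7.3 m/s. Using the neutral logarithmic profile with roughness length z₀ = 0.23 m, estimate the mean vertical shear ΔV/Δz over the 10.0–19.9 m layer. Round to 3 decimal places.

Log law: V₂ = V₁ · ln(z₂/z₀)/ln(z₁/z₀) = 7.3 × 4.4604/3.7723 = 8.6317 m/s
ΔV/Δz = (8.6317 − 7.3)/(19.9 − 10.0) = 1.3317/9.9000 = 0.13451 m/s/m

0.135 m/s/m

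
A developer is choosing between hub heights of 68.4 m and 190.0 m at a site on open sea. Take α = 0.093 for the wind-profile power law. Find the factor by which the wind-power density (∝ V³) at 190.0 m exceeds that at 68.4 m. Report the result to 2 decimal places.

1.33

Speed ratio: V_B/V_A = (z_B/z_A)^α = (190.0/68.4)^0.093 = (2.7778)^0.093 = 1.09967
Power-density ratio: P_B/P_A = (V_B/V_A)³ = (1.09967)³ = 1.32982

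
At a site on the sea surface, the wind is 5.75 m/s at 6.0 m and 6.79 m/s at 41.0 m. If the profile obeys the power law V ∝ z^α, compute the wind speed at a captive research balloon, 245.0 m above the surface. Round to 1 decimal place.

First find α: α = ln(V₂/V₁)/ln(z₂/z₁) = ln(6.79/5.75)/ln(41.0/6.0) = 0.16625/1.92181 = 0.0865
Extrapolate from 41.0 m to 245.0 m: V₃ = 6.79 × (245.0/41.0)^0.0865 = 6.79 × 1.1672 = 7.9256 m/s

7.9 m/s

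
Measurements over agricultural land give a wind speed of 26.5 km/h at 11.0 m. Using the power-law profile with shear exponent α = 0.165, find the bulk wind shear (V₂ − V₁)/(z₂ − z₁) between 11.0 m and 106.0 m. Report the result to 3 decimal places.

Power law: V₂ = V₁ · (z₂/z₁)^α = 26.5 × (9.6364)^0.165 = 38.5116 km/h
ΔV/Δz = (38.5116 − 26.5)/(106.0 − 11.0) = 12.0116/95.0000 = 0.12644 km/h/m

0.126 km/h/m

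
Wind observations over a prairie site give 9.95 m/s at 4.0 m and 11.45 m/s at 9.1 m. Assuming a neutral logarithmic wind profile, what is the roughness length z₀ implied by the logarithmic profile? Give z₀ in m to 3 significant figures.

Log law: V(z) ∝ ln(z/z₀). With r = V₁/V₂ = 9.95/11.45 = 0.86900,
r · ln(z₂/z₀) = ln(z₁/z₀) ⇒ ln z₀ = (ln z₁ − r·ln z₂)/(1 − r)
ln z₀ = (1.38629 − 0.86900×2.20827) / 0.13100 = -4.0662
z₀ = exp(-4.0662) = 0.01714 m

z₀ ≈ 0.0171 m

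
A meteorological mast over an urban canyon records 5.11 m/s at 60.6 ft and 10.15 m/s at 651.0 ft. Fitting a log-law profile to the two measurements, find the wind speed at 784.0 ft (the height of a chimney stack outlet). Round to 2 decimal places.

Log law: V ∝ ln(z/z₀). From the pair, with r = V₁/V₂ = 0.50345,
ln z₀ = (ln z₁ − r·ln z₂)/(1 − r) = (4.1043 − 0.50345×6.4785)/0.49655 = 1.6971 → z₀ = 5.458 ft
V₃ = V₁ · ln(z₃/z₀)/ln(z₁/z₀) = 5.11 × 4.9673/2.4072 = 10.5446 m/s

10.54 m/s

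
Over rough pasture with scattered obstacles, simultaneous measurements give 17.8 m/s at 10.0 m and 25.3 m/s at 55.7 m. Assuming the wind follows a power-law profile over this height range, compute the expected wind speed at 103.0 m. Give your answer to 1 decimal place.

First find α: α = ln(V₂/V₁)/ln(z₂/z₁) = ln(25.3/17.8)/ln(55.7/10.0) = 0.35161/1.71740 = 0.2047
Extrapolate from 55.7 m to 103.0 m: V₃ = 25.3 × (103.0/55.7)^0.2047 = 25.3 × 1.1341 = 28.6933 m/s

28.7 m/s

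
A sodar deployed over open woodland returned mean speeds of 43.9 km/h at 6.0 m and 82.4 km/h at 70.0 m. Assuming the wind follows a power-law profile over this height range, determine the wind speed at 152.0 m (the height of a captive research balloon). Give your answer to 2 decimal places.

First find α: α = ln(V₂/V₁)/ln(z₂/z₁) = ln(82.4/43.9)/ln(70.0/6.0) = 0.62967/2.45674 = 0.2563
Extrapolate from 70.0 m to 152.0 m: V₃ = 82.4 × (152.0/70.0)^0.2563 = 82.4 × 1.2199 = 100.5163 km/h

100.52 km/h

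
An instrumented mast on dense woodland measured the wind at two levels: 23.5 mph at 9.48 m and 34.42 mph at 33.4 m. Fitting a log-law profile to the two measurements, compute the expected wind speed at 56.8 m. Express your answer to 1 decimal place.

39.0 mph

Log law: V ∝ ln(z/z₀). From the pair, with r = V₁/V₂ = 0.68274,
ln z₀ = (ln z₁ − r·ln z₂)/(1 − r) = (2.2492 − 0.68274×3.5086)/0.31726 = -0.4610 → z₀ = 0.6307 m
V₃ = V₁ · ln(z₃/z₀)/ln(z₁/z₀) = 23.5 × 4.5005/2.7102 = 39.0241 mph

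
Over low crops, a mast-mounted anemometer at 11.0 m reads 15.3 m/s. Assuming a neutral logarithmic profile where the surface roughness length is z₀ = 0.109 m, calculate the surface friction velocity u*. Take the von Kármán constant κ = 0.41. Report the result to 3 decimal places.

Log law: V(z) = (u*/κ) · ln(z/z₀) ⇒ u* = κ · V / ln(z/z₀)
u* = 0.41 × 15.3 / ln(11.0/0.109) = 0.41 × 15.3 / 4.6143
   = 6.2730 / 4.6143 = 1.3595 m/s

u* ≈ 1.359 m/s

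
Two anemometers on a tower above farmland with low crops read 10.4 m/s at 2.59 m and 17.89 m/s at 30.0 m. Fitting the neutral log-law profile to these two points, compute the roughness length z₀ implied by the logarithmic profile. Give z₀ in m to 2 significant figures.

Log law: V(z) ∝ ln(z/z₀). With r = V₁/V₂ = 10.4/17.89 = 0.58133,
r · ln(z₂/z₀) = ln(z₁/z₀) ⇒ ln z₀ = (ln z₁ − r·ln z₂)/(1 − r)
ln z₀ = (0.95166 − 0.58133×3.40120) / 0.41867 = -2.4496
z₀ = exp(-2.4496) = 0.08633 m

z₀ ≈ 0.086 m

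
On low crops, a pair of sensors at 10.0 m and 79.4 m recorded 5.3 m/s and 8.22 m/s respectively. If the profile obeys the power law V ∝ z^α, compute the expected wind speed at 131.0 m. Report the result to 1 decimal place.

First find α: α = ln(V₂/V₁)/ln(z₂/z₁) = ln(8.22/5.3)/ln(79.4/10.0) = 0.43886/2.07191 = 0.2118
Extrapolate from 79.4 m to 131.0 m: V₃ = 8.22 × (131.0/79.4)^0.2118 = 8.22 × 1.1119 = 9.1397 m/s

9.1 m/s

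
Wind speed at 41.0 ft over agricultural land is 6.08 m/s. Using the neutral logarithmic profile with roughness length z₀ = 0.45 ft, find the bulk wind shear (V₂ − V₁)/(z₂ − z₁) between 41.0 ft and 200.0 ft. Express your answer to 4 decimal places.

0.0134 m/s/ft

Log law: V₂ = V₁ · ln(z₂/z₀)/ln(z₁/z₀) = 6.08 × 6.0968/4.5121 = 8.2154 m/s
ΔV/Δz = (8.2154 − 6.08)/(200.0 − 41.0) = 2.1354/159.0000 = 0.01343 m/s/ft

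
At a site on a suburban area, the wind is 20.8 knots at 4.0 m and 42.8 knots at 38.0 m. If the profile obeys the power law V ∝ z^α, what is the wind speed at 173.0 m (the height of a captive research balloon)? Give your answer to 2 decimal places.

69.57 knots

First find α: α = ln(V₂/V₁)/ln(z₂/z₁) = ln(42.8/20.8)/ln(38.0/4.0) = 0.72159/2.25129 = 0.3205
Extrapolate from 38.0 m to 173.0 m: V₃ = 42.8 × (173.0/38.0)^0.3205 = 42.8 × 1.6255 = 69.5713 knots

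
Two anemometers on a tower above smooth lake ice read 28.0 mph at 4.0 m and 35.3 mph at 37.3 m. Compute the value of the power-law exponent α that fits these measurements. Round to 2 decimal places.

Power law: V₂/V₁ = (z₂/z₁)^α ⇒ α = ln(V₂/V₁) / ln(z₂/z₁)
α = ln(35.3/28.0) / ln(37.3/4.0) = ln(1.2607) / ln(9.3250)
  = 0.23168 / 2.23270 = 0.10377

α ≈ 0.10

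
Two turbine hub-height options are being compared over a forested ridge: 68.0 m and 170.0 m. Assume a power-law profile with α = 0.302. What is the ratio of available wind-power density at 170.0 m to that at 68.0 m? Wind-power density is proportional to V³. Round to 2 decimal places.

2.29

Speed ratio: V_B/V_A = (z_B/z_A)^α = (170.0/68.0)^0.302 = (2.5000)^0.302 = 1.31880
Power-density ratio: P_B/P_A = (V_B/V_A)³ = (1.31880)³ = 2.29368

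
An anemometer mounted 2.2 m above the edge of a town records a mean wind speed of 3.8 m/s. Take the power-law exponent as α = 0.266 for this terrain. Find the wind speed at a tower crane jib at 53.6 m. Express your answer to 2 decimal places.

8.88 m/s

Power-law profile: V₂ = V₁ · (z₂/z₁)^α
V₂ = 3.8 × (53.6/2.2)^0.266 = 3.8 × (24.3636)^0.266
    = 3.8 × 2.3382 = 8.8850 m/s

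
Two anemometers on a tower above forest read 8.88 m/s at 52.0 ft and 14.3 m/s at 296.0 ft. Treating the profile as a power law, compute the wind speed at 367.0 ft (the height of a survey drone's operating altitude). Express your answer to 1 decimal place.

15.2 m/s

First find α: α = ln(V₂/V₁)/ln(z₂/z₁) = ln(14.3/8.88)/ln(296.0/52.0) = 0.47646/1.73912 = 0.2740
Extrapolate from 296.0 ft to 367.0 ft: V₃ = 14.3 × (367.0/296.0)^0.2740 = 14.3 × 1.0607 = 15.1676 m/s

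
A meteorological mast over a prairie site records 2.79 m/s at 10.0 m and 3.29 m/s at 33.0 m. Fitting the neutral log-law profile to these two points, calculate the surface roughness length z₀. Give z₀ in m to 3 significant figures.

z₀ ≈ 0.0128 m

Log law: V(z) ∝ ln(z/z₀). With r = V₁/V₂ = 2.79/3.29 = 0.84802,
r · ln(z₂/z₀) = ln(z₁/z₀) ⇒ ln z₀ = (ln z₁ − r·ln z₂)/(1 − r)
ln z₀ = (2.30259 − 0.84802×3.49651) / 0.15198 = -4.3595
z₀ = exp(-4.3595) = 0.01278 m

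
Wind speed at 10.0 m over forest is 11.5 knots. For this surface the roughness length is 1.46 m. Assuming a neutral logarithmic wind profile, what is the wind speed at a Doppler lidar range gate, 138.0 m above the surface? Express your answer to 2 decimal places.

Log law: V(z) ∝ ln(z/z₀), so V₂/V₁ = ln(z₂/z₀) / ln(z₁/z₀).
ln(138.0/1.46) = 4.5488, ln(10.0/1.46) = 1.9241
V₂ = 11.5 × 4.5488/1.9241 = 11.5 × 2.3641 = 27.1868 knots

27.19 knots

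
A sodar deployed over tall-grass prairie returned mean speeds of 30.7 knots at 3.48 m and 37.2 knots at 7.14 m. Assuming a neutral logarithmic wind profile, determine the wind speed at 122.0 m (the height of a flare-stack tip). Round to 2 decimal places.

Log law: V ∝ ln(z/z₀). From the pair, with r = V₁/V₂ = 0.82527,
ln z₀ = (ln z₁ − r·ln z₂)/(1 − r) = (1.2470 − 0.82527×1.9657)/0.17473 = -2.1474 → z₀ = 0.1168 m
V₃ = V₁ · ln(z₃/z₀)/ln(z₁/z₀) = 30.7 × 6.9514/3.3944 = 62.8707 knots

62.87 knots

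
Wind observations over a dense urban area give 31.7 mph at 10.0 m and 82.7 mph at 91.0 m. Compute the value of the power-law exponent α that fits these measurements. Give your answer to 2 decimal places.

α ≈ 0.43

Power law: V₂/V₁ = (z₂/z₁)^α ⇒ α = ln(V₂/V₁) / ln(z₂/z₁)
α = ln(82.7/31.7) / ln(91.0/10.0) = ln(2.6088) / ln(9.1000)
  = 0.95890 / 2.20827 = 0.43423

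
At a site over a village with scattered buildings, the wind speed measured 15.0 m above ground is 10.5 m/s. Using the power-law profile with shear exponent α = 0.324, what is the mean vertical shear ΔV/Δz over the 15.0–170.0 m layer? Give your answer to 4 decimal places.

Power law: V₂ = V₁ · (z₂/z₁)^α = 10.5 × (11.3333)^0.324 = 23.0569 m/s
ΔV/Δz = (23.0569 − 10.5)/(170.0 − 15.0) = 12.5569/155.0000 = 0.08101 m/s/m

0.0810 m/s/m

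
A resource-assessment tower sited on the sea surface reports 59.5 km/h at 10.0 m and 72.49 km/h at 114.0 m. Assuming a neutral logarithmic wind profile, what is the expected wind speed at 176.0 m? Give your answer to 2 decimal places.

Log law: V ∝ ln(z/z₀). From the pair, with r = V₁/V₂ = 0.82080,
ln z₀ = (ln z₁ − r·ln z₂)/(1 − r) = (2.3026 − 0.82080×4.7362)/0.17920 = -8.8445 → z₀ = 0.0001442 m
V₃ = V₁ · ln(z₃/z₀)/ln(z₁/z₀) = 59.5 × 14.0149/11.1470 = 74.8081 km/h

74.81 km/h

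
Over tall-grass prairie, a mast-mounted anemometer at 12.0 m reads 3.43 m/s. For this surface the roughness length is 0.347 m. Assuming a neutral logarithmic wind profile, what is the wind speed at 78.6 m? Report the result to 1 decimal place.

Log law: V(z) ∝ ln(z/z₀), so V₂/V₁ = ln(z₂/z₀) / ln(z₁/z₀).
ln(78.6/0.347) = 5.4228, ln(12.0/0.347) = 3.5433
V₂ = 3.43 × 5.4228/3.5433 = 3.43 × 1.5304 = 5.2493 m/s

5.2 m/s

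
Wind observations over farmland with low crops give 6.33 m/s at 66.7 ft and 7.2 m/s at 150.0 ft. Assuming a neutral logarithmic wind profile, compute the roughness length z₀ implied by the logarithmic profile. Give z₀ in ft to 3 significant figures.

Log law: V(z) ∝ ln(z/z₀). With r = V₁/V₂ = 6.33/7.2 = 0.87917,
r · ln(z₂/z₀) = ln(z₁/z₀) ⇒ ln z₀ = (ln z₁ − r·ln z₂)/(1 − r)
ln z₀ = (4.20020 − 0.87917×5.01064) / 0.12083 = -1.6964
z₀ = exp(-1.6964) = 0.1833 ft

z₀ ≈ 0.183 ft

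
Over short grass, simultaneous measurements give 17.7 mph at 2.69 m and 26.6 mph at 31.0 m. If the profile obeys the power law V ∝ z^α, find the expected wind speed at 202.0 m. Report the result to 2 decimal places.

First find α: α = ln(V₂/V₁)/ln(z₂/z₁) = ln(26.6/17.7)/ln(31.0/2.69) = 0.40735/2.44445 = 0.1666
Extrapolate from 31.0 m to 202.0 m: V₃ = 26.6 × (202.0/31.0)^0.1666 = 26.6 × 1.3666 = 36.3518 mph

36.35 mph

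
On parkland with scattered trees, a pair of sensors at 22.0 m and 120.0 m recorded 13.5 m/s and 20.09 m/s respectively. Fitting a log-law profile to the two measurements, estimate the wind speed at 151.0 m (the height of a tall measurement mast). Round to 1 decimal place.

Log law: V ∝ ln(z/z₀). From the pair, with r = V₁/V₂ = 0.67198,
ln z₀ = (ln z₁ − r·ln z₂)/(1 − r) = (3.0910 − 0.67198×4.7875)/0.32802 = -0.3842 → z₀ = 0.6810 m
V₃ = V₁ · ln(z₃/z₀)/ln(z₁/z₀) = 13.5 × 5.4015/3.4753 = 20.9826 m/s

21.0 m/s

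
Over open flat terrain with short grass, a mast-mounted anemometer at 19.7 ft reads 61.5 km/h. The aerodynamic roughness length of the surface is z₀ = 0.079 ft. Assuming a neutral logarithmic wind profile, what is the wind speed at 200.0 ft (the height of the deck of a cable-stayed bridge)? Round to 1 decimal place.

87.3 km/h

Log law: V(z) ∝ ln(z/z₀), so V₂/V₁ = ln(z₂/z₀) / ln(z₁/z₀).
ln(200.0/0.079) = 7.8366, ln(19.7/0.079) = 5.5189
V₂ = 61.5 × 7.8366/5.5189 = 61.5 × 1.4200 = 87.3272 km/h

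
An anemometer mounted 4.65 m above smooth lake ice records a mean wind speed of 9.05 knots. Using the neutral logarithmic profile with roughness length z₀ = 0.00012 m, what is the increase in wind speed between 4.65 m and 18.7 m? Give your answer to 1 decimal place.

1.2 knots

Log law: V₂ = V₁ · ln(z₂/z₀)/ln(z₁/z₀) = 9.05 × 11.9565/10.5649 = 10.2421 knots
ΔV = 10.2421 − 9.05 = 1.1921 knots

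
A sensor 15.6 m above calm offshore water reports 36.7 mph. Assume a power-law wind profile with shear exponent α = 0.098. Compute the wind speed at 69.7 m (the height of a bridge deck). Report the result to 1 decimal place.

42.5 mph

Power-law profile: V₂ = V₁ · (z₂/z₁)^α
V₂ = 36.7 × (69.7/15.6)^0.098 = 36.7 × (4.4679)^0.098
    = 36.7 × 1.1580 = 42.4988 mph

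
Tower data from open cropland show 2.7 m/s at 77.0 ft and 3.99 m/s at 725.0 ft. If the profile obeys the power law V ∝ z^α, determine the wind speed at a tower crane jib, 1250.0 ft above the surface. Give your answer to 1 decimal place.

4.4 m/s

First find α: α = ln(V₂/V₁)/ln(z₂/z₁) = ln(3.99/2.7)/ln(725.0/77.0) = 0.39054/2.24237 = 0.1742
Extrapolate from 725.0 ft to 1250.0 ft: V₃ = 3.99 × (1250.0/725.0)^0.1742 = 3.99 × 1.0995 = 4.3871 m/s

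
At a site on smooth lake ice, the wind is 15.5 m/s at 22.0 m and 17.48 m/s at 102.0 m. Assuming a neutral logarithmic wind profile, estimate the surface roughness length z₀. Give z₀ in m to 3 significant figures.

z₀ ≈ 0.000134 m

Log law: V(z) ∝ ln(z/z₀). With r = V₁/V₂ = 15.5/17.48 = 0.88673,
r · ln(z₂/z₀) = ln(z₁/z₀) ⇒ ln z₀ = (ln z₁ − r·ln z₂)/(1 − r)
ln z₀ = (3.09104 − 0.88673×4.62497) / 0.11327 = -8.9170
z₀ = exp(-8.9170) = 0.0001341 m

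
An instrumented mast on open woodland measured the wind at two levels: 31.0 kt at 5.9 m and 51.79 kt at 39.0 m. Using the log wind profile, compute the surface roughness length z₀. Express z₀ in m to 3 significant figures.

Log law: V(z) ∝ ln(z/z₀). With r = V₁/V₂ = 31.0/51.79 = 0.59857,
r · ln(z₂/z₀) = ln(z₁/z₀) ⇒ ln z₀ = (ln z₁ − r·ln z₂)/(1 − r)
ln z₀ = (1.77495 − 0.59857×3.66356) / 0.40143 = -1.0412
z₀ = exp(-1.0412) = 0.3530 m

z₀ ≈ 0.353 m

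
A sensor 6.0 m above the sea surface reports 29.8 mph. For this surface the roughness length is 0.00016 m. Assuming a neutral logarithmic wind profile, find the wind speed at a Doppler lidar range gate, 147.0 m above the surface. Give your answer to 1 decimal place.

38.9 mph

Log law: V(z) ∝ ln(z/z₀), so V₂/V₁ = ln(z₂/z₀) / ln(z₁/z₀).
ln(147.0/0.00016) = 13.7308, ln(6.0/0.00016) = 10.5321
V₂ = 29.8 × 13.7308/10.5321 = 29.8 × 1.3037 = 38.8505 mph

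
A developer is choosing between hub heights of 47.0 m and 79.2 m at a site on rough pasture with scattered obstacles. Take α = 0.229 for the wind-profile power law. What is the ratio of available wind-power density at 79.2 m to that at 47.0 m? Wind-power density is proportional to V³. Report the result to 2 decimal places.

1.43

Speed ratio: V_B/V_A = (z_B/z_A)^α = (79.2/47.0)^0.229 = (1.6851)^0.229 = 1.12693
Power-density ratio: P_B/P_A = (V_B/V_A)³ = (1.12693)³ = 1.43118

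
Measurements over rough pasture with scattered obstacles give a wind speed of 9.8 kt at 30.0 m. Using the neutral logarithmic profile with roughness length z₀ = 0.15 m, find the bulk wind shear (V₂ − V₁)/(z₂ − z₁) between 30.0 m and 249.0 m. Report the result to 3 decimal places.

Log law: V₂ = V₁ · ln(z₂/z₀)/ln(z₁/z₀) = 9.8 × 7.4146/5.2983 = 13.7143 kt
ΔV/Δz = (13.7143 − 9.8)/(249.0 − 30.0) = 3.9143/219.0000 = 0.01787 kt/m

0.018 kt/m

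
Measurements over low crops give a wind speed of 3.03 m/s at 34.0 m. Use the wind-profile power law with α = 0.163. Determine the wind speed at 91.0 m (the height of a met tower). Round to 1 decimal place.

3.6 m/s

Power-law profile: V₂ = V₁ · (z₂/z₁)^α
V₂ = 3.03 × (91.0/34.0)^0.163 = 3.03 × (2.6765)^0.163
    = 3.03 × 1.1741 = 3.5574 m/s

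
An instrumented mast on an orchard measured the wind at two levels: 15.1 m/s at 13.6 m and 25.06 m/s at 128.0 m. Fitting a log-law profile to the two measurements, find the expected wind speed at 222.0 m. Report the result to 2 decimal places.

Log law: V ∝ ln(z/z₀). From the pair, with r = V₁/V₂ = 0.60255,
ln z₀ = (ln z₁ − r·ln z₂)/(1 − r) = (2.6101 − 0.60255×4.8520)/0.39745 = -0.7889 → z₀ = 0.4544 m
V₃ = V₁ · ln(z₃/z₀)/ln(z₁/z₀) = 15.1 × 6.1916/3.3990 = 27.5063 m/s

27.51 m/s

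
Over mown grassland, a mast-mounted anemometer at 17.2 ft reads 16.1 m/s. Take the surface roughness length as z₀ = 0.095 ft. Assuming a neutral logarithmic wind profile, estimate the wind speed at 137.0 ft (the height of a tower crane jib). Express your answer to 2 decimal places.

Log law: V(z) ∝ ln(z/z₀), so V₂/V₁ = ln(z₂/z₀) / ln(z₁/z₀).
ln(137.0/0.095) = 7.2739, ln(17.2/0.095) = 5.1988
V₂ = 16.1 × 7.2739/5.1988 = 16.1 × 1.3991 = 22.5262 m/s

22.53 m/s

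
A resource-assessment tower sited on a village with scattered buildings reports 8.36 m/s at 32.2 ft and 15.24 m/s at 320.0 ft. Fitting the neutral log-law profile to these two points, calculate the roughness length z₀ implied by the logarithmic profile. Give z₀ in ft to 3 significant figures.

Log law: V(z) ∝ ln(z/z₀). With r = V₁/V₂ = 8.36/15.24 = 0.54856,
r · ln(z₂/z₀) = ln(z₁/z₀) ⇒ ln z₀ = (ln z₁ − r·ln z₂)/(1 − r)
ln z₀ = (3.47197 − 0.54856×5.76832) / 0.45144 = 0.6816
z₀ = exp(0.6816) = 1.977 ft

z₀ ≈ 1.98 ft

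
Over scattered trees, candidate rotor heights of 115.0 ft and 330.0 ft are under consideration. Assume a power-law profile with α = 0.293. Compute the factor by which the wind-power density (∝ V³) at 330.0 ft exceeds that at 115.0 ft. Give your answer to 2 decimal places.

Speed ratio: V_B/V_A = (z_B/z_A)^α = (330.0/115.0)^0.293 = (2.8696)^0.293 = 1.36188
Power-density ratio: P_B/P_A = (V_B/V_A)³ = (1.36188)³ = 2.52592

2.53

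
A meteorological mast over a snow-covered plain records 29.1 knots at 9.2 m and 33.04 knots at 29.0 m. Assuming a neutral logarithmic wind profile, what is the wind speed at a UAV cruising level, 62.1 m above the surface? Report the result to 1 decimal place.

35.7 knots

Log law: V ∝ ln(z/z₀). From the pair, with r = V₁/V₂ = 0.88075,
ln z₀ = (ln z₁ − r·ln z₂)/(1 − r) = (2.2192 − 0.88075×3.3673)/0.11925 = -6.2604 → z₀ = 0.001911 m
V₃ = V₁ · ln(z₃/z₀)/ln(z₁/z₀) = 29.1 × 10.3891/8.4796 = 35.6531 knots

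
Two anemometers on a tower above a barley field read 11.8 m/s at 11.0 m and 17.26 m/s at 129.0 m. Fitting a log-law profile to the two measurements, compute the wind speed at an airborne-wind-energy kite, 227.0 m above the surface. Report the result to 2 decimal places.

18.51 m/s

Log law: V ∝ ln(z/z₀). From the pair, with r = V₁/V₂ = 0.68366,
ln z₀ = (ln z₁ − r·ln z₂)/(1 − r) = (2.3979 − 0.68366×4.8598)/0.31634 = -2.9227 → z₀ = 0.05379 m
V₃ = V₁ · ln(z₃/z₀)/ln(z₁/z₀) = 11.8 × 8.3477/5.3206 = 18.5134 m/s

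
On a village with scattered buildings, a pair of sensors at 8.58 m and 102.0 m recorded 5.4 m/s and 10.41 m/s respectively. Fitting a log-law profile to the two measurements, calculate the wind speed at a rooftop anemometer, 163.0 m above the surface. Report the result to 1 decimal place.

11.4 m/s

Log law: V ∝ ln(z/z₀). From the pair, with r = V₁/V₂ = 0.51873,
ln z₀ = (ln z₁ − r·ln z₂)/(1 − r) = (2.1494 − 0.51873×4.6250)/0.48127 = -0.5188 → z₀ = 0.5952 m
V₃ = V₁ · ln(z₃/z₀)/ln(z₁/z₀) = 5.4 × 5.6126/2.6682 = 11.3587 m/s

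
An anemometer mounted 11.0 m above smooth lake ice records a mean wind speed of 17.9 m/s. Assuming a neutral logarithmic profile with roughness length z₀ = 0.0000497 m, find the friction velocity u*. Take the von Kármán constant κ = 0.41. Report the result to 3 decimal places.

u* ≈ 0.596 m/s

Log law: V(z) = (u*/κ) · ln(z/z₀) ⇒ u* = κ · V / ln(z/z₀)
u* = 0.41 × 17.9 / ln(11.0/0.0000497) = 0.41 × 17.9 / 12.3074
   = 7.3390 / 12.3074 = 0.5963 m/s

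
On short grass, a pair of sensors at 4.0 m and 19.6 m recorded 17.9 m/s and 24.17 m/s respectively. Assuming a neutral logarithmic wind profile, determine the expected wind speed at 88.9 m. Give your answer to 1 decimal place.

30.1 m/s

Log law: V ∝ ln(z/z₀). From the pair, with r = V₁/V₂ = 0.74059,
ln z₀ = (ln z₁ − r·ln z₂)/(1 − r) = (1.3863 − 0.74059×2.9755)/0.25941 = -3.1508 → z₀ = 0.04282 m
V₃ = V₁ · ln(z₃/z₀)/ln(z₁/z₀) = 17.9 × 7.6383/4.5371 = 30.1352 m/s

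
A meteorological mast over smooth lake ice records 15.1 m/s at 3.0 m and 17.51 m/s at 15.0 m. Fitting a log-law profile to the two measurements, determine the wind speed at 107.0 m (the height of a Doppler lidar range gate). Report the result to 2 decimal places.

Log law: V ∝ ln(z/z₀). From the pair, with r = V₁/V₂ = 0.86236,
ln z₀ = (ln z₁ − r·ln z₂)/(1 − r) = (1.0986 − 0.86236×2.7081)/0.13764 = -8.9854 → z₀ = 0.0001252 m
V₃ = V₁ · ln(z₃/z₀)/ln(z₁/z₀) = 15.1 × 13.6582/10.0840 = 20.4521 m/s

20.45 m/s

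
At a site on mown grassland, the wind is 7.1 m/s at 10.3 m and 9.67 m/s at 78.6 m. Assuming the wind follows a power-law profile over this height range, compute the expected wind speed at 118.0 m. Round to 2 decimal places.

10.29 m/s

First find α: α = ln(V₂/V₁)/ln(z₂/z₁) = ln(9.67/7.1)/ln(78.6/10.3) = 0.30893/2.03223 = 0.1520
Extrapolate from 78.6 m to 118.0 m: V₃ = 9.67 × (118.0/78.6)^0.1520 = 9.67 × 1.0637 = 10.2861 m/s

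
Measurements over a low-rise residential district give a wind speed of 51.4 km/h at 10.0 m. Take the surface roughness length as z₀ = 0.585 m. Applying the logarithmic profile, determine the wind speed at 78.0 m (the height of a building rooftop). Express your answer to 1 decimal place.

Log law: V(z) ∝ ln(z/z₀), so V₂/V₁ = ln(z₂/z₀) / ln(z₁/z₀).
ln(78.0/0.585) = 4.8929, ln(10.0/0.585) = 2.8387
V₂ = 51.4 × 4.8929/2.8387 = 51.4 × 1.7236 = 88.5934 km/h

88.6 km/h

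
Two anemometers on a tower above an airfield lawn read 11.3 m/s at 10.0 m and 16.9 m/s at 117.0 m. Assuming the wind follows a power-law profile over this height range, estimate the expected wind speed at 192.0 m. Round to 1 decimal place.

First find α: α = ln(V₂/V₁)/ln(z₂/z₁) = ln(16.9/11.3)/ln(117.0/10.0) = 0.40251/2.45959 = 0.1636
Extrapolate from 117.0 m to 192.0 m: V₃ = 16.9 × (192.0/117.0)^0.1636 = 16.9 × 1.0844 = 18.3270 m/s

18.3 m/s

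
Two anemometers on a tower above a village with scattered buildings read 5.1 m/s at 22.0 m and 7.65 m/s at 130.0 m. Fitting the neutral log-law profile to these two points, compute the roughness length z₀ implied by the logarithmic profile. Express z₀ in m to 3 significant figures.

Log law: V(z) ∝ ln(z/z₀). With r = V₁/V₂ = 5.1/7.65 = 0.66667,
r · ln(z₂/z₀) = ln(z₁/z₀) ⇒ ln z₀ = (ln z₁ − r·ln z₂)/(1 − r)
ln z₀ = (3.09104 − 0.66667×4.86753) / 0.33333 = -0.4619
z₀ = exp(-0.4619) = 0.6301 m

z₀ ≈ 0.630 m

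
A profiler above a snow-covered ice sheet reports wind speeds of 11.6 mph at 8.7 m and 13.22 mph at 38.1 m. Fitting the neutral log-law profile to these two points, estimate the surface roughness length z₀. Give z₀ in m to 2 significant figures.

Log law: V(z) ∝ ln(z/z₀). With r = V₁/V₂ = 11.6/13.22 = 0.87746,
r · ln(z₂/z₀) = ln(z₁/z₀) ⇒ ln z₀ = (ln z₁ − r·ln z₂)/(1 − r)
ln z₀ = (2.16332 − 0.87746×3.64021) / 0.12254 = -8.4119
z₀ = exp(-8.4119) = 0.0002222 m

z₀ ≈ 0.00022 m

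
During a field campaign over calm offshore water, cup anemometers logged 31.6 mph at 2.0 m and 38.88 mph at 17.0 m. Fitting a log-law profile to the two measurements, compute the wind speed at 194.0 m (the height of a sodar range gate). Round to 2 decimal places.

47.16 mph

Log law: V ∝ ln(z/z₀). From the pair, with r = V₁/V₂ = 0.81276,
ln z₀ = (ln z₁ − r·ln z₂)/(1 − r) = (0.6931 − 0.81276×2.8332)/0.18724 = -8.5962 → z₀ = 0.0001848 m
V₃ = V₁ · ln(z₃/z₀)/ln(z₁/z₀) = 31.6 × 13.8640/9.2893 = 47.1621 mph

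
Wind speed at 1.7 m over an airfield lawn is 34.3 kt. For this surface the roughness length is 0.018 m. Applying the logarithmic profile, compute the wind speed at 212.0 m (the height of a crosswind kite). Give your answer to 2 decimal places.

70.70 kt

Log law: V(z) ∝ ln(z/z₀), so V₂/V₁ = ln(z₂/z₀) / ln(z₁/z₀).
ln(212.0/0.018) = 9.3740, ln(1.7/0.018) = 4.5480
V₂ = 34.3 × 9.3740/4.5480 = 34.3 × 2.0611 = 70.6962 kt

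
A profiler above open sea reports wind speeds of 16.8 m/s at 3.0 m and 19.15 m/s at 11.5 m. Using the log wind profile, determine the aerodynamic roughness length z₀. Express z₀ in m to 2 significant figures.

Log law: V(z) ∝ ln(z/z₀). With r = V₁/V₂ = 16.8/19.15 = 0.87728,
r · ln(z₂/z₀) = ln(z₁/z₀) ⇒ ln z₀ = (ln z₁ − r·ln z₂)/(1 − r)
ln z₀ = (1.09861 − 0.87728×2.44235) / 0.12272 = -8.5077
z₀ = exp(-8.5077) = 0.0002019 m

z₀ ≈ 0.00020 m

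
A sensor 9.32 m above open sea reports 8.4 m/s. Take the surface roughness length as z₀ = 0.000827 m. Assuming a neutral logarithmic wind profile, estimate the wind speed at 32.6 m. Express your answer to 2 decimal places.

Log law: V(z) ∝ ln(z/z₀), so V₂/V₁ = ln(z₂/z₀) / ln(z₁/z₀).
ln(32.6/0.000827) = 10.5820, ln(9.32/0.000827) = 9.3299
V₂ = 8.4 × 10.5820/9.3299 = 8.4 × 1.1342 = 9.5274 m/s

9.53 m/s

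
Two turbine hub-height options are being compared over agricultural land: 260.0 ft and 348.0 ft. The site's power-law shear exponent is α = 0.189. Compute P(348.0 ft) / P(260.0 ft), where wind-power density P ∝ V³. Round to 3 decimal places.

Speed ratio: V_B/V_A = (z_B/z_A)^α = (348.0/260.0)^0.189 = (1.3385)^0.189 = 1.05664
Power-density ratio: P_B/P_A = (V_B/V_A)³ = (1.05664)³ = 1.17974

1.180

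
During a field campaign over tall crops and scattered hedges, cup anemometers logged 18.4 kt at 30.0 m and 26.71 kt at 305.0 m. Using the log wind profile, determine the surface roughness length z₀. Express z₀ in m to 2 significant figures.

Log law: V(z) ∝ ln(z/z₀). With r = V₁/V₂ = 18.4/26.71 = 0.68888,
r · ln(z₂/z₀) = ln(z₁/z₀) ⇒ ln z₀ = (ln z₁ − r·ln z₂)/(1 − r)
ln z₀ = (3.40120 − 0.68888×5.72031) / 0.31112 = -1.7338
z₀ = exp(-1.7338) = 0.1766 m

z₀ ≈ 0.18 m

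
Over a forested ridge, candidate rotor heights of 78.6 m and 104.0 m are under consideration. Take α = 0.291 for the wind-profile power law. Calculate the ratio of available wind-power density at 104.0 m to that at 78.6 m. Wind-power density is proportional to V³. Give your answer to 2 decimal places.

Speed ratio: V_B/V_A = (z_B/z_A)^α = (104.0/78.6)^0.291 = (1.3232)^0.291 = 1.08490
Power-density ratio: P_B/P_A = (V_B/V_A)³ = (1.08490)³ = 1.27693

1.28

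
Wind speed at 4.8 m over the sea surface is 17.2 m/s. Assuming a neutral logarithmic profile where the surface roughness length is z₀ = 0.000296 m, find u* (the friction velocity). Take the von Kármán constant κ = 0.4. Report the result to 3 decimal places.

Log law: V(z) = (u*/κ) · ln(z/z₀) ⇒ u* = κ · V / ln(z/z₀)
u* = 0.4 × 17.2 / ln(4.8/0.000296) = 0.4 × 17.2 / 9.6938
   = 6.8800 / 9.6938 = 0.7097 m/s

u* ≈ 0.710 m/s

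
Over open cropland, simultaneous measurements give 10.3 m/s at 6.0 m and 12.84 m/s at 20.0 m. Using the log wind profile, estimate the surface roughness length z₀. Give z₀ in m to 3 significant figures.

Log law: V(z) ∝ ln(z/z₀). With r = V₁/V₂ = 10.3/12.84 = 0.80218,
r · ln(z₂/z₀) = ln(z₁/z₀) ⇒ ln z₀ = (ln z₁ − r·ln z₂)/(1 − r)
ln z₀ = (1.79176 − 0.80218×2.99573) / 0.19782 = -3.0905
z₀ = exp(-3.0905) = 0.04548 m

z₀ ≈ 0.0455 m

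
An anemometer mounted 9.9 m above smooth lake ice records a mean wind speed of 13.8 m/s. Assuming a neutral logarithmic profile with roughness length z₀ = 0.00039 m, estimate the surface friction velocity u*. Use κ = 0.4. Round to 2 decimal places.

u* ≈ 0.54 m/s

Log law: V(z) = (u*/κ) · ln(z/z₀) ⇒ u* = κ · V / ln(z/z₀)
u* = 0.4 × 13.8 / ln(9.9/0.00039) = 0.4 × 13.8 / 10.1419
   = 5.5200 / 10.1419 = 0.5443 m/s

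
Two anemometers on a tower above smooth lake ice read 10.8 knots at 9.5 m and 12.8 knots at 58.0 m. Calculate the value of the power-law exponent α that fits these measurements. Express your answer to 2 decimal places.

Power law: V₂/V₁ = (z₂/z₁)^α ⇒ α = ln(V₂/V₁) / ln(z₂/z₁)
α = ln(12.8/10.8) / ln(58.0/9.5) = ln(1.1852) / ln(6.1053)
  = 0.16990 / 1.80915 = 0.09391

α ≈ 0.09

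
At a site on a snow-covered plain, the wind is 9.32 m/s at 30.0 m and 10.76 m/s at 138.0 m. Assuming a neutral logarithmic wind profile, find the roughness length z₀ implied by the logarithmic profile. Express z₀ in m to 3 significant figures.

Log law: V(z) ∝ ln(z/z₀). With r = V₁/V₂ = 9.32/10.76 = 0.86617,
r · ln(z₂/z₀) = ln(z₁/z₀) ⇒ ln z₀ = (ln z₁ − r·ln z₂)/(1 − r)
ln z₀ = (3.40120 − 0.86617×4.92725) / 0.13383 = -6.4758
z₀ = exp(-6.4758) = 0.001540 m

z₀ ≈ 0.00154 m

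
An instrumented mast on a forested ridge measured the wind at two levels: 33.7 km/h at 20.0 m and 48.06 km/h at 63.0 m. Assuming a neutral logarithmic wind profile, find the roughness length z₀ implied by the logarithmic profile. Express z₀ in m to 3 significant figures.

z₀ ≈ 1.35 m

Log law: V(z) ∝ ln(z/z₀). With r = V₁/V₂ = 33.7/48.06 = 0.70121,
r · ln(z₂/z₀) = ln(z₁/z₀) ⇒ ln z₀ = (ln z₁ − r·ln z₂)/(1 − r)
ln z₀ = (2.99573 − 0.70121×4.14313) / 0.29879 = 0.3030
z₀ = exp(0.3030) = 1.354 m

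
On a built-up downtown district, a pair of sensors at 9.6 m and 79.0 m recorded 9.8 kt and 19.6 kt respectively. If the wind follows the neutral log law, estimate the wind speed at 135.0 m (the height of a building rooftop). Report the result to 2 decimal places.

Log law: V ∝ ln(z/z₀). From the pair, with r = V₁/V₂ = 0.50000,
ln z₀ = (ln z₁ − r·ln z₂)/(1 − r) = (2.2618 − 0.50000×4.3694)/0.50000 = 0.1541 → z₀ = 1.167 m
V₃ = V₁ · ln(z₃/z₀)/ln(z₁/z₀) = 9.8 × 4.7512/2.1077 = 22.0914 kt

22.09 kt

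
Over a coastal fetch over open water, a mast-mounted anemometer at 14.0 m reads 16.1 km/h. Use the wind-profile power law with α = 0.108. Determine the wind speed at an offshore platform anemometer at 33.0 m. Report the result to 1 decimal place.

17.7 km/h

Power-law profile: V₂ = V₁ · (z₂/z₁)^α
V₂ = 16.1 × (33.0/14.0)^0.108 = 16.1 × (2.3571)^0.108
    = 16.1 × 1.0970 = 17.6621 km/h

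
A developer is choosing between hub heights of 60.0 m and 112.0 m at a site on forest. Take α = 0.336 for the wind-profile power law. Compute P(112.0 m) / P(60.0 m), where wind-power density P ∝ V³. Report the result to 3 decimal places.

1.876

Speed ratio: V_B/V_A = (z_B/z_A)^α = (112.0/60.0)^0.336 = (1.8667)^0.336 = 1.23333
Power-density ratio: P_B/P_A = (V_B/V_A)³ = (1.23333)³ = 1.87601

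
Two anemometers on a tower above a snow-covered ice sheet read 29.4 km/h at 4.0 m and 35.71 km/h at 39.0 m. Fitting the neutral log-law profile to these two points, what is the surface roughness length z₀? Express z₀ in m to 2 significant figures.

z₀ ≈ 0.000099 m

Log law: V(z) ∝ ln(z/z₀). With r = V₁/V₂ = 29.4/35.71 = 0.82330,
r · ln(z₂/z₀) = ln(z₁/z₀) ⇒ ln z₀ = (ln z₁ − r·ln z₂)/(1 − r)
ln z₀ = (1.38629 − 0.82330×3.66356) / 0.17670 = -9.2241
z₀ = exp(-9.2241) = 0.00009863 m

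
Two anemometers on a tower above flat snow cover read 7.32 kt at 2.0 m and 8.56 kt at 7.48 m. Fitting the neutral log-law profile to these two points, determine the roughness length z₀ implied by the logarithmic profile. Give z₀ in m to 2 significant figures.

Log law: V(z) ∝ ln(z/z₀). With r = V₁/V₂ = 7.32/8.56 = 0.85514,
r · ln(z₂/z₀) = ln(z₁/z₀) ⇒ ln z₀ = (ln z₁ − r·ln z₂)/(1 − r)
ln z₀ = (0.69315 − 0.85514×2.01223) / 0.14486 = -7.0937
z₀ = exp(-7.0937) = 0.0008303 m

z₀ ≈ 0.00083 m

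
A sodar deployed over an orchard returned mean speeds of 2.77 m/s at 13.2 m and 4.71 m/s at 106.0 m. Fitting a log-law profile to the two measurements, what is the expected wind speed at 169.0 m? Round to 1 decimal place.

Log law: V ∝ ln(z/z₀). From the pair, with r = V₁/V₂ = 0.58811,
ln z₀ = (ln z₁ − r·ln z₂)/(1 − r) = (2.5802 − 0.58811×4.6634)/0.41189 = -0.3943 → z₀ = 0.6742 m
V₃ = V₁ · ln(z₃/z₀)/ln(z₁/z₀) = 2.77 × 5.5242/2.9745 = 5.1444 m/s

5.1 m/s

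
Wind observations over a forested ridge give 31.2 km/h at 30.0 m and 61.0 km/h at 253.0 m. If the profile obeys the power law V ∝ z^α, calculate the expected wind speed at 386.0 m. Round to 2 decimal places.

69.67 km/h

First find α: α = ln(V₂/V₁)/ln(z₂/z₁) = ln(61.0/31.2)/ln(253.0/30.0) = 0.67046/2.13219 = 0.3144
Extrapolate from 253.0 m to 386.0 m: V₃ = 61.0 × (386.0/253.0)^0.3144 = 61.0 × 1.1421 = 69.6658 km/h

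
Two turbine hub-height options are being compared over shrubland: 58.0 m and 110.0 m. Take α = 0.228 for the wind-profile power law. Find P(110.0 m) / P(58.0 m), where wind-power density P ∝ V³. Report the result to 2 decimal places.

1.55

Speed ratio: V_B/V_A = (z_B/z_A)^α = (110.0/58.0)^0.228 = (1.8966)^0.228 = 1.15711
Power-density ratio: P_B/P_A = (V_B/V_A)³ = (1.15711)³ = 1.54927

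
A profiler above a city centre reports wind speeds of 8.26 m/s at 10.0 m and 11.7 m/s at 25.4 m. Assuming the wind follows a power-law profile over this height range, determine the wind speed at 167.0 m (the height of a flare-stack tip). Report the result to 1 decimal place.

First find α: α = ln(V₂/V₁)/ln(z₂/z₁) = ln(11.7/8.26)/ln(25.4/10.0) = 0.34816/0.93216 = 0.3735
Extrapolate from 25.4 m to 167.0 m: V₃ = 11.7 × (167.0/25.4)^0.3735 = 11.7 × 2.0206 = 23.6410 m/s

23.6 m/s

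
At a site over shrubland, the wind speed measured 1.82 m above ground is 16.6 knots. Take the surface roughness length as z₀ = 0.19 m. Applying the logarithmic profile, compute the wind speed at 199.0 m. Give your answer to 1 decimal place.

Log law: V(z) ∝ ln(z/z₀), so V₂/V₁ = ln(z₂/z₀) / ln(z₁/z₀).
ln(199.0/0.19) = 6.9540, ln(1.82/0.19) = 2.2596
V₂ = 16.6 × 6.9540/2.2596 = 16.6 × 3.0776 = 51.0881 knots

51.1 knots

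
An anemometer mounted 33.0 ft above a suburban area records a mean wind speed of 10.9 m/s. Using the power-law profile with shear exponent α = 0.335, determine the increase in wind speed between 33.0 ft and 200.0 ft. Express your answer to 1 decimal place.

Power law: V₂ = V₁ · (z₂/z₁)^α = 10.9 × (6.0606)^0.335 = 19.9328 m/s
ΔV = 19.9328 − 10.9 = 9.0328 m/s

9.0 m/s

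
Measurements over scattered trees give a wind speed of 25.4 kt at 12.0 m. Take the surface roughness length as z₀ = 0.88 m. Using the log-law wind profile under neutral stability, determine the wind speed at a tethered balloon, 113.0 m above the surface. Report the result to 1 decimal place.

Log law: V(z) ∝ ln(z/z₀), so V₂/V₁ = ln(z₂/z₀) / ln(z₁/z₀).
ln(113.0/0.88) = 4.8552, ln(12.0/0.88) = 2.6127
V₂ = 25.4 × 4.8552/2.6127 = 25.4 × 1.8583 = 47.2005 kt

47.2 kt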